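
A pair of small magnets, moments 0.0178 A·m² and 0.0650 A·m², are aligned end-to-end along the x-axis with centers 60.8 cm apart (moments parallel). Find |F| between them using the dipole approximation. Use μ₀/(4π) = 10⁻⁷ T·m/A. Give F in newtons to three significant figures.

F ≈ 5.08×10⁻⁹ N

On-axis B of dipole 1: B = (μ₀/4π)·2m₁/r³. Force on dipole 2: F = m₂·dB/dr.
dB/dr = −(μ₀/4π)·6m₁/r⁴, so |F| = (μ₀/4π)·6m₁m₂/r⁴.
F = 6(10⁻⁷)(0.0178)(0.0650)/(0.608)⁴ = 5.080×10⁻⁹ N.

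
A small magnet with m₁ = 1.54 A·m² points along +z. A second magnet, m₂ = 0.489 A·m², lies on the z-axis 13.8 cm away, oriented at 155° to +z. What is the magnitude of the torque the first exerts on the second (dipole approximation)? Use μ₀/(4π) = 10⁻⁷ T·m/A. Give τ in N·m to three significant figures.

Dipole B is on the axis of dipole A, so B₁ there is axial: B₁ = (μ₀/4π)·2m₁/r³ along +z.
B₁ = 2(10⁻⁷)(1.54)/(0.138)³ = 1.172×10⁻⁴ T.
τ = m₂ B₁ sinθ.
τ = (0.489)(1.172×10⁻⁴)·sin155° = 2.422×10⁻⁵ N·m.

τ ≈ 2.42×10⁻⁵ N·m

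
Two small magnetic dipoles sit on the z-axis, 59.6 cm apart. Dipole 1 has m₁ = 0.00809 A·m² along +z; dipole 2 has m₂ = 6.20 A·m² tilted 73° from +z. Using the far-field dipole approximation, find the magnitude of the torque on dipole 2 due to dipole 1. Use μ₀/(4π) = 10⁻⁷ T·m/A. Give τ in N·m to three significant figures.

τ ≈ 4.53×10⁻⁸ N·m

Dipole B is on the axis of dipole A, so B₁ there is axial: B₁ = (μ₀/4π)·2m₁/r³ along +z.
B₁ = 2(10⁻⁷)(0.00809)/(0.596)³ = 7.643×10⁻⁹ T.
τ = m₂ B₁ sinθ.
τ = (6.20)(7.643×10⁻⁹)·sin73° = 4.531×10⁻⁸ N·m.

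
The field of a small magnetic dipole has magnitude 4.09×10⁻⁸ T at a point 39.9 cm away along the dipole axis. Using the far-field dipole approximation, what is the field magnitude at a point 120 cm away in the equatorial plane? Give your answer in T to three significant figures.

Dipole fields scale as 1/r³ in the far field.
The axial field is twice the equatorial field at the same r, so the geometry factor is 1/2.
B₂ = B₁ · (1/2) · (r₁/r₂)³ = 4.09×10⁻⁸ · 0.5 · (39.9/120)³.
(r₁/r₂)³ = (0.3325)³ = 0.03676.
B₂ ≈ 7.517×10⁻¹⁰ T.

B ≈ 7.52×10⁻¹⁰ T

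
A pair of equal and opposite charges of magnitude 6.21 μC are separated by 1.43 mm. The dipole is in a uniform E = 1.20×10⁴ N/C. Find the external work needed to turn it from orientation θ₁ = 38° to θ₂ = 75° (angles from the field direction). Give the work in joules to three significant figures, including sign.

Dipole moment p = qd = (6.21×10⁻⁶ C)(0.00143 m) = 8.88×10⁻⁹ C·m.
W_ext = ΔU = U(θ₂) − U(θ₁) = −pE cosθ₂ − (−pE cosθ₁) = pE(cosθ₁ − cosθ₂).
W = (8.88×10⁻⁹)(1.20×10⁴)·(cos38° − cos75°) = (1.066×10⁻⁴)·(+0.5292) = 5.639×10⁻⁵ J.

W ≈ 5.64×10⁻⁵ J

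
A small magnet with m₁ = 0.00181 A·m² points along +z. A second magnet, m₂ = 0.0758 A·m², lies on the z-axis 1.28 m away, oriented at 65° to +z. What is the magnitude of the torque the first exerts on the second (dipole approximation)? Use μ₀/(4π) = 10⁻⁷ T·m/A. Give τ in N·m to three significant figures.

τ ≈ 1.19×10⁻¹¹ N·m

Dipole B is on the axis of dipole A, so B₁ there is axial: B₁ = (μ₀/4π)·2m₁/r³ along +z.
B₁ = 2(10⁻⁷)(0.00181)/(1.28)³ = 1.726×10⁻¹⁰ T.
τ = m₂ B₁ sinθ.
τ = (0.0758)(1.726×10⁻¹⁰)·sin65° = 1.186×10⁻¹¹ N·m.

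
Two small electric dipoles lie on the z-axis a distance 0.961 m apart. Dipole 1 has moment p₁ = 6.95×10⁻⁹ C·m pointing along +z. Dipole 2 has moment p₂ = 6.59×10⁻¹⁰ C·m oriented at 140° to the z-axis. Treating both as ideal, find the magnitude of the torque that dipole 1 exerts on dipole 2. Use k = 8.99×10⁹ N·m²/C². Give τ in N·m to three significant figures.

The second dipole sits on the axis of the first, so the field there is axial: E₁ = 2kp₁/r³ along +z.
E₁ = 2(8.99×10⁹)(6.95×10⁻⁹)/(0.961)³ = 140.8 N/C.
Torque on the second dipole: τ = p₂ E₁ sinθ.
τ = (6.59×10⁻¹⁰)(140.8)·sin140° = 5.964×10⁻⁸ N·m.

τ ≈ 5.96×10⁻⁸ N·m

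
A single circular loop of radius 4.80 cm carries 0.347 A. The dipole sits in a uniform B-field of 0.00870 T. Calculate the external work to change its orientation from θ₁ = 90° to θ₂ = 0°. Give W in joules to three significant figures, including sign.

W ≈ -2.19×10⁻⁵ J

Magnetic moment m = IA = Iπa² = (0.347)·π·(0.0480)² = 0.002512 A·m².
W_ext = ΔU = −mB cosθ₂ + mB cosθ₁ = mB(cosθ₁ − cosθ₂).
W = (0.002512)(0.00870)·(cos90° − cos0°) = (2.185×10⁻⁵)·(-1.0000) = -2.185×10⁻⁵ J.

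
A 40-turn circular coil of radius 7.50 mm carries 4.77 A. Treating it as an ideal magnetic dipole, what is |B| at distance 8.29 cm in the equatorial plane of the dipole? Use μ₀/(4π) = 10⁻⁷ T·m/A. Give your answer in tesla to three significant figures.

B ≈ 5.92×10⁻⁶ T

m = NIA = NIπa² = 40·(4.77)·π·(0.00750)² = 0.03372 A·m².
In the equatorial plane B = (μ₀/4π)·m/r³ (half the axial value).
B = (10⁻⁷)·(0.03372) / (0.0829)³ = 5.919×10⁻⁶ T.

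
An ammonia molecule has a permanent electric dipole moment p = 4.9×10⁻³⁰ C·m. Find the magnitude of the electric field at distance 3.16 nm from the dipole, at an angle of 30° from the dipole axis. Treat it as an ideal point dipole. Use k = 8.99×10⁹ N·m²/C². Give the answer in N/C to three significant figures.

At angle θ the dipole field magnitude is E = (kp/r³)·√(1 + 3cos²θ).
kp/r³ = (8.99×10⁹)(4.90×10⁻³⁰) / (3.16×10⁻⁹)³ = 1.396×10⁶ N/C.
√(1 + 3cos²30°) = √(1 + 3·0.7500) = √3.2500 ≈ 1.8028.
E ≈ 1.396×10⁶ × 1.803 = 2.517×10⁶ N/C.

E ≈ 2.52×10⁶ N/C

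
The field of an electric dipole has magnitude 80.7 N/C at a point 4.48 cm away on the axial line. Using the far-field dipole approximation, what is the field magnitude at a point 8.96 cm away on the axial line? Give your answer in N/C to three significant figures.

Dipole fields scale as 1/r³ in the far field; the geometry is the same at both points.
E₂ = E₁ · (r₁/r₂)³ = 80.7 · (4.48/8.96)³.
(r₁/r₂)³ = (0.5)³ = 0.125.
E₂ ≈ 10.09 N/C.

E ≈ 10.1 N/C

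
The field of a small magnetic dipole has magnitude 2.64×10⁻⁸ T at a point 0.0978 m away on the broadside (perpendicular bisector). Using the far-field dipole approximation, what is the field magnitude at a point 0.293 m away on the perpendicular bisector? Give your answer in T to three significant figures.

Dipole fields scale as 1/r³ in the far field; the geometry is the same at both points.
B₂ = B₁ · (r₁/r₂)³ = 2.64×10⁻⁸ · (0.0978/0.293)³.
(r₁/r₂)³ = (0.3338)³ = 0.03719.
B₂ ≈ 9.818×10⁻¹⁰ T.

B ≈ 9.82×10⁻¹⁰ T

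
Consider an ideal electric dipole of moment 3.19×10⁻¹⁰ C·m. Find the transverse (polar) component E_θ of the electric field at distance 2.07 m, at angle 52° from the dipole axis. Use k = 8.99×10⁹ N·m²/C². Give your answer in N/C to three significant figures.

E_θ ≈ 0.255 N/C

For a dipole, E_θ = (kp sinθ)/r³.
kp/r³ = (8.99×10⁹)(3.19×10⁻¹⁰)/(2.07)³ = 0.3233 N/C.
E_θ = 0.3233·sin52° = 0.2548 N/C.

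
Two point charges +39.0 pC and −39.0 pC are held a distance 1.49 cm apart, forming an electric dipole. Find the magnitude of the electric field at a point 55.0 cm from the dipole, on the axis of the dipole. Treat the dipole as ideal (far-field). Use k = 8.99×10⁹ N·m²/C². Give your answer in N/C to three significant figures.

E ≈ 0.0628 N/C

Dipole moment p = qd = (3.90×10⁻¹¹ C)(0.0149 m) = 5.811×10⁻¹³ C·m.
On the dipole axis E = 2kp/r³.
E = 2·(8.99×10⁹)(5.811×10⁻¹³) / (0.550)³ = 0.06280 N/C.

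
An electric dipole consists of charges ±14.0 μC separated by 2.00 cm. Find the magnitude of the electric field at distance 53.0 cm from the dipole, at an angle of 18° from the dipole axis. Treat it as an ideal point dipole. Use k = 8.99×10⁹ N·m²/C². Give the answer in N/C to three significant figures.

Dipole moment p = qd = (1.40×10⁻⁵ C)(0.0200 m) = 2.80×10⁻⁷ C·m.
At angle θ the dipole field magnitude is E = (kp/r³)·√(1 + 3cos²θ).
kp/r³ = (8.99×10⁹)(2.80×10⁻⁷) / (0.530)³ = 1.691×10⁴ N/C.
√(1 + 3cos²18°) = √(1 + 3·0.9045) = √3.7135 ≈ 1.9271.
E ≈ 1.691×10⁴ × 1.927 = 3.258×10⁴ N/C.

E ≈ 3.26×10⁴ N/C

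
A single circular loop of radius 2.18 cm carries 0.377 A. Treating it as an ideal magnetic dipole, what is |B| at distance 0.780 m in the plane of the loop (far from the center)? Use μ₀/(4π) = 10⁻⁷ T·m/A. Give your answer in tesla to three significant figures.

B ≈ 1.19×10⁻¹⁰ T

Magnetic moment m = IA = Iπa² = (0.377)·π·(0.0218)² = 5.629×10⁻⁴ A·m².
In the equatorial plane B = (μ₀/4π)·m/r³ (half the axial value).
B = (10⁻⁷)·(5.629×10⁻⁴) / (0.780)³ = 1.186×10⁻¹⁰ T.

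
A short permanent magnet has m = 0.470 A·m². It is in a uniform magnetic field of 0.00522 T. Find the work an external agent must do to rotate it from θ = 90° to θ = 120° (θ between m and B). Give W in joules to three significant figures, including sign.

W_ext = ΔU = −mB cosθ₂ + mB cosθ₁ = mB(cosθ₁ − cosθ₂).
W = (0.470)(0.00522)·(cos90° − cos120°) = (0.002453)·(+0.5000) = 0.001227 J.

W ≈ 0.00123 J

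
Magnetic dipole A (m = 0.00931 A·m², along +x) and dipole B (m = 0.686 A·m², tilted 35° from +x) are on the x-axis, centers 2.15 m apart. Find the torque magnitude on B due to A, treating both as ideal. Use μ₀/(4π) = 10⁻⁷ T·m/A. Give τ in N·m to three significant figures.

τ ≈ 7.37×10⁻¹¹ N·m

Dipole B is on the axis of dipole A, so B₁ there is axial: B₁ = (μ₀/4π)·2m₁/r³ along +x.
B₁ = 2(10⁻⁷)(0.00931)/(2.15)³ = 1.874×10⁻¹⁰ T.
τ = m₂ B₁ sinθ.
τ = (0.686)(1.874×10⁻¹⁰)·sin35° = 7.372×10⁻¹¹ N·m.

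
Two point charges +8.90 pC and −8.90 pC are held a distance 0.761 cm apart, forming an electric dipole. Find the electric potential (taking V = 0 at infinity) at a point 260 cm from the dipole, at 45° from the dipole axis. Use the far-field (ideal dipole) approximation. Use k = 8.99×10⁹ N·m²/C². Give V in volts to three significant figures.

Dipole moment p = qd = (8.90×10⁻¹² C)(0.00761 m) = 6.773×10⁻¹⁴ C·m.
The dipole potential is V = kp cosθ / r².
V = (8.99×10⁹)(6.773×10⁻¹⁴)·cos45° / (2.60)² = 6.369×10⁻⁵ V.

V ≈ 6.37×10⁻⁵ V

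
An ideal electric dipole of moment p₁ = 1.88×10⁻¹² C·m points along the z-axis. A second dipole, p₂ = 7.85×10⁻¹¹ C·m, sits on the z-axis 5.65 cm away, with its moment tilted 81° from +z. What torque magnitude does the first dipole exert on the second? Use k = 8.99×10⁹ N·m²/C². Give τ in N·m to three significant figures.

The second dipole sits on the axis of the first, so the field there is axial: E₁ = 2kp₁/r³ along +z.
E₁ = 2(8.99×10⁹)(1.88×10⁻¹²)/(0.0565)³ = 187.4 N/C.
Torque on the second dipole: τ = p₂ E₁ sinθ.
τ = (7.85×10⁻¹¹)(187.4)·sin81° = 1.453×10⁻⁸ N·m.

τ ≈ 1.45×10⁻⁸ N·m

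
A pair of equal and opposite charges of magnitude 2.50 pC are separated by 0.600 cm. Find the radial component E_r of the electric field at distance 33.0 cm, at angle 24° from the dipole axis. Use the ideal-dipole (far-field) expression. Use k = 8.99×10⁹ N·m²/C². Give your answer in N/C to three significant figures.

E_r ≈ 0.00686 N/C

Dipole moment p = qd = (2.50×10⁻¹² C)(0.00600 m) = 1.50×10⁻¹⁴ C·m.
For a dipole, E_r = (2kp cosθ)/r³.
kp/r³ = (8.99×10⁹)(1.50×10⁻¹⁴)/(0.330)³ = 0.003752 N/C.
E_r = 2·0.003752·cos24° = 0.006856 N/C.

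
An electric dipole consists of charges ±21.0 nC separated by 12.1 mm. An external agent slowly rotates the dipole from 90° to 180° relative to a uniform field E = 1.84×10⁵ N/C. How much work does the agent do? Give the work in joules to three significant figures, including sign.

W ≈ 4.68×10⁻⁵ J

Dipole moment p = qd = (2.10×10⁻⁸ C)(0.0121 m) = 2.541×10⁻¹⁰ C·m.
W_ext = ΔU = U(θ₂) − U(θ₁) = −pE cosθ₂ − (−pE cosθ₁) = pE(cosθ₁ − cosθ₂).
W = (2.541×10⁻¹⁰)(1.84×10⁵)·(cos90° − cos180°) = (4.675×10⁻⁵)·(+1.0000) = 4.675×10⁻⁵ J.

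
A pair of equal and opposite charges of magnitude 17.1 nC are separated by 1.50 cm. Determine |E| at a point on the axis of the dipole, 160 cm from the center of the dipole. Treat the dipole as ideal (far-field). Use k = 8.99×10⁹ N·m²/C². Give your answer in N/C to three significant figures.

E ≈ 1.13 N/C

Dipole moment p = qd = (1.71×10⁻⁸ C)(0.0150 m) = 2.565×10⁻¹⁰ C·m.
On the dipole axis E = 2kp/r³.
E = 2·(8.99×10⁹)(2.565×10⁻¹⁰) / (1.60)³ = 1.126 N/C.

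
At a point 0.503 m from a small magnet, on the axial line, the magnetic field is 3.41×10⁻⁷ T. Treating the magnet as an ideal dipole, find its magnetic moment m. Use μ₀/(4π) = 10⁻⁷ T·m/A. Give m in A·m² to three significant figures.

m ≈ 0.217 A·m²

On axis B = (μ₀/4π)·2m/r³, so m = Br³·4π/(μ₀·2).
m = (3.41×10⁻⁷)·(0.503)³ / (2·10⁻⁷) = 0.2170 A·m².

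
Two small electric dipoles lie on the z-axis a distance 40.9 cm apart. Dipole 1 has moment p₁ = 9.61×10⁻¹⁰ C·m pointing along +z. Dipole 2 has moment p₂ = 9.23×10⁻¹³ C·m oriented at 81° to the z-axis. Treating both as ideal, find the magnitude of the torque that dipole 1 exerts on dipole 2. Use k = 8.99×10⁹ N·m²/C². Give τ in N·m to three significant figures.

τ ≈ 2.30×10⁻¹⁰ N·m

The second dipole sits on the axis of the first, so the field there is axial: E₁ = 2kp₁/r³ along +z.
E₁ = 2(8.99×10⁹)(9.61×10⁻¹⁰)/(0.409)³ = 252.5 N/C.
Torque on the second dipole: τ = p₂ E₁ sinθ.
τ = (9.23×10⁻¹³)(252.5)·sin81° = 2.302×10⁻¹⁰ N·m.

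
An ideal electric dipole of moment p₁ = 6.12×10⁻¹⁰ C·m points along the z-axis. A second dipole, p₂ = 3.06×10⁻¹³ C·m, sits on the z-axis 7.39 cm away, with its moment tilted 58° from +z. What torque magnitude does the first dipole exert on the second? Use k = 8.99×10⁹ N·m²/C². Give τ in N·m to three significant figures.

τ ≈ 7.08×10⁻⁹ N·m

The second dipole sits on the axis of the first, so the field there is axial: E₁ = 2kp₁/r³ along +z.
E₁ = 2(8.99×10⁹)(6.12×10⁻¹⁰)/(0.0739)³ = 2.727×10⁴ N/C.
Torque on the second dipole: τ = p₂ E₁ sinθ.
τ = (3.06×10⁻¹³)(2.727×10⁴)·sin58° = 7.075×10⁻⁹ N·m.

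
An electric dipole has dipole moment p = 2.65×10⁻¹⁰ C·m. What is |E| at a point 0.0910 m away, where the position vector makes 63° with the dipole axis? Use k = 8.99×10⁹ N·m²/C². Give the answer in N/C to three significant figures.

At angle θ the dipole field magnitude is E = (kp/r³)·√(1 + 3cos²θ).
kp/r³ = (8.99×10⁹)(2.65×10⁻¹⁰) / (0.0910)³ = 3161 N/C.
√(1 + 3cos²63°) = √(1 + 3·0.2061) = √1.6183 ≈ 1.2721.
E ≈ 3161 × 1.272 = 4022 N/C.

E ≈ 4020 N/C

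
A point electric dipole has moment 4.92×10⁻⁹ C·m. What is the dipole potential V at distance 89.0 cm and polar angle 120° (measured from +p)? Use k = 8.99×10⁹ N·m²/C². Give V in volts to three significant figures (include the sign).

The dipole potential is V = kp cosθ / r².
V = (8.99×10⁹)(4.92×10⁻⁹)·cos120° / (0.890)² = -27.92 V.

V ≈ -27.9 V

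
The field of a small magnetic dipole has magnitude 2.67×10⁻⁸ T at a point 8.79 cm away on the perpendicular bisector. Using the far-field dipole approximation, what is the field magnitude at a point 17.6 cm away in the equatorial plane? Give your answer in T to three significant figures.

Dipole fields scale as 1/r³ in the far field; the geometry is the same at both points.
B₂ = B₁ · (r₁/r₂)³ = 2.67×10⁻⁸ · (8.79/17.6)³.
(r₁/r₂)³ = (0.4994)³ = 0.1246.
B₂ ≈ 3.326×10⁻⁹ T.

B ≈ 3.33×10⁻⁹ T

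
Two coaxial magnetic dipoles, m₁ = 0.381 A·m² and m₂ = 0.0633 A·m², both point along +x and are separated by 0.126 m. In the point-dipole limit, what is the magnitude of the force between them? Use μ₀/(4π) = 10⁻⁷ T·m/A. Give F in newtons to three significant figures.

F ≈ 5.74×10⁻⁵ N

On-axis B of dipole 1: B = (μ₀/4π)·2m₁/r³. Force on dipole 2: F = m₂·dB/dr.
dB/dr = −(μ₀/4π)·6m₁/r⁴, so |F| = (μ₀/4π)·6m₁m₂/r⁴.
F = 6(10⁻⁷)(0.381)(0.0633)/(0.126)⁴ = 5.741×10⁻⁵ N.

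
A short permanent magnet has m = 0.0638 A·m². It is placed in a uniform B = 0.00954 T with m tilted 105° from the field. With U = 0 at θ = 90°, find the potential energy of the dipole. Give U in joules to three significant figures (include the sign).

U = −m·B = −mB cosθ.
U = −(0.0638)(0.00954)·cos105° = 1.575×10⁻⁴ J.

U ≈ 1.58×10⁻⁴ J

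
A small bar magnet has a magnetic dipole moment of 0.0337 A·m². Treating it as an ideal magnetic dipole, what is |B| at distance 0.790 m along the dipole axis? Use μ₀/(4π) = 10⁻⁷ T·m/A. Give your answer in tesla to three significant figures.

B ≈ 1.37×10⁻⁸ T

On axis B = (μ₀/4π)·2m/r³.
B = 2·(10⁻⁷)·(0.0337) / (0.790)³ = 1.367×10⁻⁸ T.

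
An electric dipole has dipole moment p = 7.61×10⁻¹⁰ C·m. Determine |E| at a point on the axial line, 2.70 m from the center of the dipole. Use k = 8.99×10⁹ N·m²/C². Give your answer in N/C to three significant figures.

E ≈ 0.695 N/C

On the dipole axis E = 2kp/r³.
E = 2·(8.99×10⁹)(7.61×10⁻¹⁰) / (2.70)³ = 0.6952 N/C.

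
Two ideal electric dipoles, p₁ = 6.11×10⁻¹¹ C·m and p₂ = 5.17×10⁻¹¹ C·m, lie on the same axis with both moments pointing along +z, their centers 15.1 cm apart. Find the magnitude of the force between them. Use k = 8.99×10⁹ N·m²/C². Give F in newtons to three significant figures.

F ≈ 3.28×10⁻⁷ N

On-axis field of dipole 1 at distance r: E = 2kp₁/r³. Force on dipole 2 is F = p₂·dE/dr (gradient along axis).
dE/dr = −6kp₁/r⁴, so |F| = 6kp₁p₂/r⁴ (attractive for aligned moments).
F = 6(8.99×10⁹)(6.11×10⁻¹¹)(5.17×10⁻¹¹)/(0.151)⁴ = 3.277×10⁻⁷ N.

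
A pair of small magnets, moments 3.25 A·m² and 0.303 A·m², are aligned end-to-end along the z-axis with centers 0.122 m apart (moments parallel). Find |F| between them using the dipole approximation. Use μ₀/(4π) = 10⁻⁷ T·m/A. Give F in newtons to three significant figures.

F ≈ 0.00267 N

On-axis B of dipole 1: B = (μ₀/4π)·2m₁/r³. Force on dipole 2: F = m₂·dB/dr.
dB/dr = −(μ₀/4π)·6m₁/r⁴, so |F| = (μ₀/4π)·6m₁m₂/r⁴.
F = 6(10⁻⁷)(3.25)(0.303)/(0.122)⁴ = 0.002667 N.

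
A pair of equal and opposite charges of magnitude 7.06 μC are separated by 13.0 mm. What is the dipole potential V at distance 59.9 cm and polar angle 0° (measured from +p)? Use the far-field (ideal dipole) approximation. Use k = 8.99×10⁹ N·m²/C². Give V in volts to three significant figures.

V ≈ 2300 V

Dipole moment p = qd = (7.06×10⁻⁶ C)(0.0130 m) = 9.178×10⁻⁸ C·m.
The dipole potential is V = kp cosθ / r².
V = (8.99×10⁹)(9.178×10⁻⁸)·cos0° / (0.599)² = 2300 V.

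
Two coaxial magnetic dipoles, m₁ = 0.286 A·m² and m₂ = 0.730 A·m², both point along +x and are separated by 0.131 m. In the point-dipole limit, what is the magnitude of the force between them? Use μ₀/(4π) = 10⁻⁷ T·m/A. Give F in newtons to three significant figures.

On-axis B of dipole 1: B = (μ₀/4π)·2m₁/r³. Force on dipole 2: F = m₂·dB/dr.
dB/dr = −(μ₀/4π)·6m₁/r⁴, so |F| = (μ₀/4π)·6m₁m₂/r⁴.
F = 6(10⁻⁷)(0.286)(0.730)/(0.131)⁴ = 4.254×10⁻⁴ N.

F ≈ 4.25×10⁻⁴ N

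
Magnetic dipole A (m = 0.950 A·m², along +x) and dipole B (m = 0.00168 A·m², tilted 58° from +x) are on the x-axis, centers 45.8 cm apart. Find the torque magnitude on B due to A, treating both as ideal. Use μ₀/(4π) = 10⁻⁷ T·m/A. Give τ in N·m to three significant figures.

Dipole B is on the axis of dipole A, so B₁ there is axial: B₁ = (μ₀/4π)·2m₁/r³ along +x.
B₁ = 2(10⁻⁷)(0.950)/(0.458)³ = 1.978×10⁻⁶ T.
τ = m₂ B₁ sinθ.
τ = (0.00168)(1.978×10⁻⁶)·sin58° = 2.818×10⁻⁹ N·m.

τ ≈ 2.82×10⁻⁹ N·m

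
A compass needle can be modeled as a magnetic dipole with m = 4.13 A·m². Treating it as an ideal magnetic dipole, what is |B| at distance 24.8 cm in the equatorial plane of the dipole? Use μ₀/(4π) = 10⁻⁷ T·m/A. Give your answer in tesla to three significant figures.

B ≈ 2.71×10⁻⁵ T

In the equatorial plane B = (μ₀/4π)·m/r³ (half the axial value).
B = (10⁻⁷)·(4.13) / (0.248)³ = 2.708×10⁻⁵ T.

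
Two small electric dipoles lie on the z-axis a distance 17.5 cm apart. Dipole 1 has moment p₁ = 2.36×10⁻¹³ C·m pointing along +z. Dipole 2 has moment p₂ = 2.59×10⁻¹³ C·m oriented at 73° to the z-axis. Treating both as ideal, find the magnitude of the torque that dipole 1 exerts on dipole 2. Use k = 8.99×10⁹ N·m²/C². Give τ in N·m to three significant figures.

The second dipole sits on the axis of the first, so the field there is axial: E₁ = 2kp₁/r³ along +z.
E₁ = 2(8.99×10⁹)(2.36×10⁻¹³)/(0.175)³ = 0.7917 N/C.
Torque on the second dipole: τ = p₂ E₁ sinθ.
τ = (2.59×10⁻¹³)(0.7917)·sin73° = 1.961×10⁻¹³ N·m.

τ ≈ 1.96×10⁻¹³ N·m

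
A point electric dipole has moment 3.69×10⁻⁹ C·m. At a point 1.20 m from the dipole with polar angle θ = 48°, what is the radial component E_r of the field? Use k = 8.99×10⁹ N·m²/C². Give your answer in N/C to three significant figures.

E_r ≈ 25.7 N/C

For a dipole, E_r = (2kp cosθ)/r³.
kp/r³ = (8.99×10⁹)(3.69×10⁻⁹)/(1.20)³ = 19.20 N/C.
E_r = 2·19.20·cos48° = 25.69 N/C.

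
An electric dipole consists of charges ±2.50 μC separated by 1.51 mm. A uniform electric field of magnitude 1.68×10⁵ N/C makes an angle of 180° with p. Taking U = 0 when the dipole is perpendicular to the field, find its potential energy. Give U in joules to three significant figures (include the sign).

Dipole moment p = qd = (2.50×10⁻⁶ C)(0.00151 m) = 3.775×10⁻⁹ C·m.
U = −p·E = −pE cosθ.
U = −(3.775×10⁻⁹)(1.68×10⁵)·cos180° = 6.342×10⁻⁴ J.

U ≈ 6.34×10⁻⁴ J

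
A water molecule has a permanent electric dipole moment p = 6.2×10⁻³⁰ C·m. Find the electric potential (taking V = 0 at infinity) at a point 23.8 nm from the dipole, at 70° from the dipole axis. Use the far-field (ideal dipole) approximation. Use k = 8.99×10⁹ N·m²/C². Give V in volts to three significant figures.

V ≈ 3.37×10⁻⁵ V

The dipole potential is V = kp cosθ / r².
V = (8.99×10⁹)(6.20×10⁻³⁰)·cos70° / (2.38×10⁻⁸)² = 3.365×10⁻⁵ V.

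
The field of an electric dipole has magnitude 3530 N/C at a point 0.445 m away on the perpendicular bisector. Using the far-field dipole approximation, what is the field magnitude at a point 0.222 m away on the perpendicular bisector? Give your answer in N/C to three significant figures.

E ≈ 2.84×10⁴ N/C

Dipole fields scale as 1/r³ in the far field; the geometry is the same at both points.
E₂ = E₁ · (r₁/r₂)³ = 3530 · (0.445/0.222)³.
(r₁/r₂)³ = (2.005)³ = 8.054.
E₂ ≈ 2.843×10⁴ N/C.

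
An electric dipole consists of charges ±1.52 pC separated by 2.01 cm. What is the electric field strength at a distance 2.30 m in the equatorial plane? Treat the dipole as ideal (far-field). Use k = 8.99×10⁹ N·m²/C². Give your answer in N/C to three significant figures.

Dipole moment p = qd = (1.52×10⁻¹² C)(0.0201 m) = 3.055×10⁻¹⁴ C·m.
In the equatorial plane E = kp/r³.
E = (8.99×10⁹)(3.055×10⁻¹⁴) / (2.30)³ = 2.257×10⁻⁵ N/C.

E ≈ 2.26×10⁻⁵ N/C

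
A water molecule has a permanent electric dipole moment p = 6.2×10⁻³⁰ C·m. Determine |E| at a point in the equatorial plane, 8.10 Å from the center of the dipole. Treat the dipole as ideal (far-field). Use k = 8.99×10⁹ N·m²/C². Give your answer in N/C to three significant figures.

E ≈ 1.05×10⁸ N/C

On the perpendicular bisector E = kp/r³ (half the axial value at the same distance).
E = (8.99×10⁹)(6.20×10⁻³⁰) / (8.10×10⁻¹⁰)³ = 1.049×10⁸ N/C.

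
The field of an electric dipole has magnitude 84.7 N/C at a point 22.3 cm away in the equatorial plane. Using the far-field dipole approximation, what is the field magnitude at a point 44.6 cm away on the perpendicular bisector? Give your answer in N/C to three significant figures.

E ≈ 10.6 N/C

Dipole fields scale as 1/r³ in the far field; the geometry is the same at both points.
E₂ = E₁ · (r₁/r₂)³ = 84.7 · (22.3/44.6)³.
(r₁/r₂)³ = (0.5)³ = 0.125.
E₂ ≈ 10.59 N/C.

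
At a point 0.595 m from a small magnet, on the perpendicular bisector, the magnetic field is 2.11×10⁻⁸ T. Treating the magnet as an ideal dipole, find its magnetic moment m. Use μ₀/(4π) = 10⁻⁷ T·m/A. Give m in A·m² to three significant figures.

In the equatorial plane B = (μ₀/4π)·m/r³, so m = Br³·4π/(μ₀).
m = (2.11×10⁻⁸)·(0.595)³ / (10⁻⁷) = 0.04445 A·m².

m ≈ 0.0444 A·m²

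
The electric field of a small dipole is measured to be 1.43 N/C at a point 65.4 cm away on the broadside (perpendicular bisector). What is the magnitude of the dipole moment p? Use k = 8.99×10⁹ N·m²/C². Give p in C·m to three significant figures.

In the equatorial plane E = kp/r³, so p = Er³/(k).
p = (1.43)·(0.654)³ / (8.99×10⁹) = 4.449×10⁻¹¹ C·m.

p ≈ 4.45×10⁻¹¹ C·m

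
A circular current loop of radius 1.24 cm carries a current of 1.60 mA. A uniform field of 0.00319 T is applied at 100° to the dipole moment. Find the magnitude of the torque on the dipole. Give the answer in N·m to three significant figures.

Magnetic moment m = IA = Iπa² = (0.00160)·π·(0.0124)² = 7.729×10⁻⁷ A·m².
Torque on a magnetic dipole: τ = mB sinθ.
τ = (7.729×10⁻⁷)(0.00319)·sin100° = 2.428×10⁻⁹ N·m.

τ ≈ 2.43×10⁻⁹ N·m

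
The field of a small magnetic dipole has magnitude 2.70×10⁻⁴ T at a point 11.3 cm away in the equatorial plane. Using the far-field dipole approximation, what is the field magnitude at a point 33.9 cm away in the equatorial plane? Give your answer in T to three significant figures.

B ≈ 1.00×10⁻⁵ T

Dipole fields scale as 1/r³ in the far field; the geometry is the same at both points.
B₂ = B₁ · (r₁/r₂)³ = 2.70×10⁻⁴ · (11.3/33.9)³.
(r₁/r₂)³ = (0.3333)³ = 0.03704.
B₂ ≈ 1.000×10⁻⁵ T.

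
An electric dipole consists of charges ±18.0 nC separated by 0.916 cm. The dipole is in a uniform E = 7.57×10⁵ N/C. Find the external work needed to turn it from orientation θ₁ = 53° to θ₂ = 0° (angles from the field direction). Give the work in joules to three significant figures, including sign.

W ≈ -4.97×10⁻⁵ J

Dipole moment p = qd = (1.80×10⁻⁸ C)(0.00916 m) = 1.649×10⁻¹⁰ C·m.
W_ext = ΔU = U(θ₂) − U(θ₁) = −pE cosθ₂ − (−pE cosθ₁) = pE(cosθ₁ − cosθ₂).
W = (1.649×10⁻¹⁰)(7.57×10⁵)·(cos53° − cos0°) = (1.248×10⁻⁴)·(-0.3982) = -4.971×10⁻⁵ J.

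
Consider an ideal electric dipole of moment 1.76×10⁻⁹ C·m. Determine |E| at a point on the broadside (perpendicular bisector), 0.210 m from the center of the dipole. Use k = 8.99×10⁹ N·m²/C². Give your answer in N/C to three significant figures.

E ≈ 1710 N/C

In the equatorial plane E = kp/r³.
E = (8.99×10⁹)(1.76×10⁻⁹) / (0.210)³ = 1708 N/C.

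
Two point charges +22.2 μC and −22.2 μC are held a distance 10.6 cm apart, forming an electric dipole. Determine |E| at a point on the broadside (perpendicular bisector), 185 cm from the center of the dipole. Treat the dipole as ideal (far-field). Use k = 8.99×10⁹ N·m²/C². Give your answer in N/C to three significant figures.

E ≈ 3340 N/C

Dipole moment p = qd = (2.22×10⁻⁵ C)(0.106 m) = 2.353×10⁻⁶ C·m.
In the equatorial plane E = kp/r³.
E = (8.99×10⁹)(2.353×10⁻⁶) / (1.85)³ = 3341 N/C.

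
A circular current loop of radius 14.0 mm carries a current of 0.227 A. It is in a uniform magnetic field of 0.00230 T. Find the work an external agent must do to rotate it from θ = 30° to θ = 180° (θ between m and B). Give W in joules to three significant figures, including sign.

Magnetic moment m = IA = Iπa² = (0.227)·π·(0.0140)² = 1.398×10⁻⁴ A·m².
W_ext = ΔU = −mB cosθ₂ + mB cosθ₁ = mB(cosθ₁ − cosθ₂).
W = (1.398×10⁻⁴)(0.00230)·(cos30° − cos180°) = (3.215×10⁻⁷)·(+1.8660) = 6.000×10⁻⁷ J.

W ≈ 6.00×10⁻⁷ J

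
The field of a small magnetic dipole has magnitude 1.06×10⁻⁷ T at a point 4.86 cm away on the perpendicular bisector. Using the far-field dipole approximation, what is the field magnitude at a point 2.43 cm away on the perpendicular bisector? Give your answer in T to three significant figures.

B ≈ 8.48×10⁻⁷ T

Dipole fields scale as 1/r³ in the far field; the geometry is the same at both points.
B₂ = B₁ · (r₁/r₂)³ = 1.06×10⁻⁷ · (4.86/2.43)³.
(r₁/r₂)³ = (2)³ = 8.
B₂ ≈ 8.480×10⁻⁷ T.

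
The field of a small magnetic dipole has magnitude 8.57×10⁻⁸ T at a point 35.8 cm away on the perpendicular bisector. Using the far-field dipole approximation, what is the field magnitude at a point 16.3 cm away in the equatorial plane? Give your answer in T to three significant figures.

Dipole fields scale as 1/r³ in the far field; the geometry is the same at both points.
B₂ = B₁ · (r₁/r₂)³ = 8.57×10⁻⁸ · (35.8/16.3)³.
(r₁/r₂)³ = (2.196)³ = 10.59.
B₂ ≈ 9.080×10⁻⁷ T.

B ≈ 9.08×10⁻⁷ T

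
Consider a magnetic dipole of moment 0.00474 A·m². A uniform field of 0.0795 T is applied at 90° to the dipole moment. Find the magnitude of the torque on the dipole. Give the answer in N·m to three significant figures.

Torque on a magnetic dipole: τ = mB sinθ.
τ = (0.00474)(0.0795)·sin90° = 3.768×10⁻⁴ N·m.

τ ≈ 3.77×10⁻⁴ N·m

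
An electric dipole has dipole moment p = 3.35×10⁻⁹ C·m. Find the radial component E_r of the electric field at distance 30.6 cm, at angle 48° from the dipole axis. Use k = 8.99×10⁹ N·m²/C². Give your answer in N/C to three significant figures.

For a dipole, E_r = (2kp cosθ)/r³.
kp/r³ = (8.99×10⁹)(3.35×10⁻⁹)/(0.306)³ = 1051 N/C.
E_r = 2·1051·cos48° = 1407 N/C.

E_r ≈ 1410 N/C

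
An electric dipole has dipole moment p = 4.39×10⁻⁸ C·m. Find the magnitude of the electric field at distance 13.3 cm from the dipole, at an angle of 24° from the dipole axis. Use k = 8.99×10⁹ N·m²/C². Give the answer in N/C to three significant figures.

E ≈ 3.14×10⁵ N/C

At angle θ the dipole field magnitude is E = (kp/r³)·√(1 + 3cos²θ).
kp/r³ = (8.99×10⁹)(4.39×10⁻⁸) / (0.133)³ = 1.678×10⁵ N/C.
√(1 + 3cos²24°) = √(1 + 3·0.8346) = √3.5037 ≈ 1.8718.
E ≈ 1.678×10⁵ × 1.872 = 3.140×10⁵ N/C.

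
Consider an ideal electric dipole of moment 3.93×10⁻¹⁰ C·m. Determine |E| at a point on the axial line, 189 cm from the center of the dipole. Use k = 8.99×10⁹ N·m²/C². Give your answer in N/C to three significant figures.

On the dipole axis E = 2kp/r³.
E = 2·(8.99×10⁹)(3.93×10⁻¹⁰) / (1.89)³ = 1.047 N/C.

E ≈ 1.05 N/C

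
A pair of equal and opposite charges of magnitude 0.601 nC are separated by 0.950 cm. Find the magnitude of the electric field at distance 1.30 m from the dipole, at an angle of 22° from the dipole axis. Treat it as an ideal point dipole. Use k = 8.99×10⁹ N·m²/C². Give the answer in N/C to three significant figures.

Dipole moment p = qd = (6.01×10⁻¹⁰ C)(0.00950 m) = 5.71×10⁻¹² C·m.
At angle θ the dipole field magnitude is E = (kp/r³)·√(1 + 3cos²θ).
kp/r³ = (8.99×10⁹)(5.71×10⁻¹²) / (1.30)³ = 0.02336 N/C.
√(1 + 3cos²22°) = √(1 + 3·0.8597) = √3.5790 ≈ 1.8918.
E ≈ 0.02336 × 1.892 = 0.04420 N/C.

E ≈ 0.0442 N/C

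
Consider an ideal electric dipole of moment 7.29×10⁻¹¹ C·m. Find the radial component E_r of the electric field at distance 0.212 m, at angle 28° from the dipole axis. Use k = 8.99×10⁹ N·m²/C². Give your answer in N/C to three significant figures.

E_r ≈ 121 N/C

For a dipole, E_r = (2kp cosθ)/r³.
kp/r³ = (8.99×10⁹)(7.29×10⁻¹¹)/(0.212)³ = 68.78 N/C.
E_r = 2·68.78·cos28° = 121.5 N/C.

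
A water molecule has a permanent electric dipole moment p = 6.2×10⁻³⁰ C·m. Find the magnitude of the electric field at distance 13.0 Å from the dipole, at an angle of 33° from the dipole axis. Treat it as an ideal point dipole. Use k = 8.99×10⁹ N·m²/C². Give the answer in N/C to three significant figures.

E ≈ 4.47×10⁷ N/C

At angle θ the dipole field magnitude is E = (kp/r³)·√(1 + 3cos²θ).
kp/r³ = (8.99×10⁹)(6.20×10⁻³⁰) / (1.30×10⁻⁹)³ = 2.537×10⁷ N/C.
√(1 + 3cos²33°) = √(1 + 3·0.7034) = √3.1101 ≈ 1.7635.
E ≈ 2.537×10⁷ × 1.764 = 4.474×10⁷ N/C.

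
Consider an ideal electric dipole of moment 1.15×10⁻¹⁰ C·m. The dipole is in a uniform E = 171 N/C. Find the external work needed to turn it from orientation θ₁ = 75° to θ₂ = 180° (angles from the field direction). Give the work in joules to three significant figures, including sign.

W ≈ 2.48×10⁻⁸ J

W_ext = ΔU = U(θ₂) − U(θ₁) = −pE cosθ₂ − (−pE cosθ₁) = pE(cosθ₁ − cosθ₂).
W = (1.15×10⁻¹⁰)(171)·(cos75° − cos180°) = (1.966×10⁻⁸)·(+1.2588) = 2.475×10⁻⁸ J.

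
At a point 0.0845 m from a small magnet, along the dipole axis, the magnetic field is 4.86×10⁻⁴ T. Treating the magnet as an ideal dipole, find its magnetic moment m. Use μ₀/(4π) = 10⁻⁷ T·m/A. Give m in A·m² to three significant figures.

m ≈ 1.47 A·m²

On axis B = (μ₀/4π)·2m/r³, so m = Br³·4π/(μ₀·2).
m = (4.86×10⁻⁴)·(0.0845)³ / (2·10⁻⁷) = 1.466 A·m².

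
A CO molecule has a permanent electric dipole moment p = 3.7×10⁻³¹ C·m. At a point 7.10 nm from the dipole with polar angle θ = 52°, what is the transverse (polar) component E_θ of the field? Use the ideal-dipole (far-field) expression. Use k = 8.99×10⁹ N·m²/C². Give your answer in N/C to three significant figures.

For a dipole, E_θ = (kp sinθ)/r³.
kp/r³ = (8.99×10⁹)(3.70×10⁻³¹)/(7.10×10⁻⁹)³ = 9294 N/C.
E_θ = 9294·sin52° = 7323 N/C.

E_θ ≈ 7320 N/C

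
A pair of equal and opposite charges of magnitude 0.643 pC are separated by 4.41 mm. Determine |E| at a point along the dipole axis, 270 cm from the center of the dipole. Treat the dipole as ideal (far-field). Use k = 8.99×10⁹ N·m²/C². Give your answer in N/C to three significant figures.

Dipole moment p = qd = (6.43×10⁻¹³ C)(0.00441 m) = 2.836×10⁻¹⁵ C·m.
On the dipole axis E = 2kp/r³.
E = 2·(8.99×10⁹)(2.836×10⁻¹⁵) / (2.70)³ = 2.591×10⁻⁶ N/C.

E ≈ 2.59×10⁻⁶ N/C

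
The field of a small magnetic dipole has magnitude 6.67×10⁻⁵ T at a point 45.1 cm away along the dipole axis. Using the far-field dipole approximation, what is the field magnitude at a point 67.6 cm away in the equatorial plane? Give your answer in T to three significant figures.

Dipole fields scale as 1/r³ in the far field.
The axial field is twice the equatorial field at the same r, so the geometry factor is 1/2.
B₂ = B₁ · (1/2) · (r₁/r₂)³ = 6.67×10⁻⁵ · 0.5 · (45.1/67.6)³.
(r₁/r₂)³ = (0.6672)³ = 0.297.
B₂ ≈ 9.903×10⁻⁶ T.

B ≈ 9.90×10⁻⁶ T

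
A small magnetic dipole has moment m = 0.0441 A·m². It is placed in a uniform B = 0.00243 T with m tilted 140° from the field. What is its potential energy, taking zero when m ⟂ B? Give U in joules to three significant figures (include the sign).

U = −m·B = −mB cosθ.
U = −(0.0441)(0.00243)·cos140° = 8.209×10⁻⁵ J.

U ≈ 8.21×10⁻⁵ J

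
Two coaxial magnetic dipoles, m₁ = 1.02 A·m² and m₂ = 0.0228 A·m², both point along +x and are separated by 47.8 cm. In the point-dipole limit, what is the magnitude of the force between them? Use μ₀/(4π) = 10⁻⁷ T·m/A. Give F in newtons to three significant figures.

On-axis B of dipole 1: B = (μ₀/4π)·2m₁/r³. Force on dipole 2: F = m₂·dB/dr.
dB/dr = −(μ₀/4π)·6m₁/r⁴, so |F| = (μ₀/4π)·6m₁m₂/r⁴.
F = 6(10⁻⁷)(1.02)(0.0228)/(0.478)⁴ = 2.673×10⁻⁷ N.

F ≈ 2.67×10⁻⁷ N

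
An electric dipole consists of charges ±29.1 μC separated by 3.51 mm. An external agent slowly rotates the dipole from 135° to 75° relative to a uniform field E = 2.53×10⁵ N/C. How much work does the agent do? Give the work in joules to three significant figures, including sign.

Dipole moment p = qd = (2.91×10⁻⁵ C)(0.00351 m) = 1.021×10⁻⁷ C·m.
W_ext = ΔU = U(θ₂) − U(θ₁) = −pE cosθ₂ − (−pE cosθ₁) = pE(cosθ₁ − cosθ₂).
W = (1.021×10⁻⁷)(2.53×10⁵)·(cos135° − cos75°) = (0.02583)·(-0.9659) = -0.02495 J.

W ≈ -0.0250 J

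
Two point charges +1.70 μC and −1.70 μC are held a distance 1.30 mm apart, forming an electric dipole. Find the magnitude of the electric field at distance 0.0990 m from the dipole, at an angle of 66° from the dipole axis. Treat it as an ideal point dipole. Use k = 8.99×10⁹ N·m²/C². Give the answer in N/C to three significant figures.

Dipole moment p = qd = (1.70×10⁻⁶ C)(0.00130 m) = 2.21×10⁻⁹ C·m.
At angle θ the dipole field magnitude is E = (kp/r³)·√(1 + 3cos²θ).
kp/r³ = (8.99×10⁹)(2.21×10⁻⁹) / (0.0990)³ = 2.048×10⁴ N/C.
√(1 + 3cos²66°) = √(1 + 3·0.1654) = √1.4963 ≈ 1.2232.
E ≈ 2.048×10⁴ × 1.223 = 2.505×10⁴ N/C.

E ≈ 2.50×10⁴ N/C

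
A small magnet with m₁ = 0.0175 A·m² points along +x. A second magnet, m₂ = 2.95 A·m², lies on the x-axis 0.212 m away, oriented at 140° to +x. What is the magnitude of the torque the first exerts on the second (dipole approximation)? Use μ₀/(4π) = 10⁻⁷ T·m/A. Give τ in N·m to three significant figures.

Dipole B is on the axis of dipole A, so B₁ there is axial: B₁ = (μ₀/4π)·2m₁/r³ along +x.
B₁ = 2(10⁻⁷)(0.0175)/(0.212)³ = 3.673×10⁻⁷ T.
τ = m₂ B₁ sinθ.
τ = (2.95)(3.673×10⁻⁷)·sin140° = 6.965×10⁻⁷ N·m.

τ ≈ 6.97×10⁻⁷ N·m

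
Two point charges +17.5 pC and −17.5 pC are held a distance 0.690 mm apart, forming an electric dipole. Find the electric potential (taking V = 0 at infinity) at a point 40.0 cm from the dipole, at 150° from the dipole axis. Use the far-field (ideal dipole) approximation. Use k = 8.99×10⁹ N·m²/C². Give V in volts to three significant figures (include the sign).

V ≈ -5.88×10⁻⁴ V

Dipole moment p = qd = (1.75×10⁻¹¹ C)(6.90×10⁻⁴ m) = 1.208×10⁻¹⁴ C·m.
The dipole potential is V = kp cosθ / r².
V = (8.99×10⁹)(1.208×10⁻¹⁴)·cos150° / (0.400)² = -5.878×10⁻⁴ V.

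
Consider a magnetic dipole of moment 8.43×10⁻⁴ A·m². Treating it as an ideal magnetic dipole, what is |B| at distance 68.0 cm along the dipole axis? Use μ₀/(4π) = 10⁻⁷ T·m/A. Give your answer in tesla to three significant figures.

B ≈ 5.36×10⁻¹⁰ T

On axis B = (μ₀/4π)·2m/r³.
B = 2·(10⁻⁷)·(8.43×10⁻⁴) / (0.680)³ = 5.362×10⁻¹⁰ T.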